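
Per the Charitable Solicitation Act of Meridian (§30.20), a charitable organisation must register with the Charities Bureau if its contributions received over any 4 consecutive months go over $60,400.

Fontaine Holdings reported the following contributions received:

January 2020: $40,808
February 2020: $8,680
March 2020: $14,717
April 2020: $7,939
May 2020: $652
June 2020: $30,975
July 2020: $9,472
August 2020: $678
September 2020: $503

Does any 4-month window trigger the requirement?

Yes

January 2020–April 2020: $40,808 + $8,680 + $14,717 + $7,939 = $72,144 (over)
February 2020–May 2020: $8,680 + $14,717 + $7,939 + $652 = $31,988 (under)
March 2020–June 2020: $14,717 + $7,939 + $652 + $30,975 = $54,283 (under)
April 2020–July 2020: $7,939 + $652 + $30,975 + $9,472 = $49,038 (under)
May 2020–August 2020: $652 + $30,975 + $9,472 + $678 = $41,777 (under)
June 2020–September 2020: $30,975 + $9,472 + $678 + $503 = $41,628 (under)
At least one window exceeds $60,400.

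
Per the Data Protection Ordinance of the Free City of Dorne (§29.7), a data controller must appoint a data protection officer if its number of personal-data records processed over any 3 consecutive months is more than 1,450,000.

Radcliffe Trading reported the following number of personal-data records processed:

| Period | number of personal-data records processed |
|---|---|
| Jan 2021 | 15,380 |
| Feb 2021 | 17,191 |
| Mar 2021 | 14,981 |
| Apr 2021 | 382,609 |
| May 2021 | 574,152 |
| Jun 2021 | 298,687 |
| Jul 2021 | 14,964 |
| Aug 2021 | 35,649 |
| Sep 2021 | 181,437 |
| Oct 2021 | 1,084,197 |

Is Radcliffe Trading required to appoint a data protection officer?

Jan 2021–Mar 2021: 15,380 + 17,191 + 14,981 = 47,552 (under)
Feb 2021–Apr 2021: 17,191 + 14,981 + 382,609 = 414,781 (under)
Mar 2021–May 2021: 14,981 + 382,609 + 574,152 = 971,742 (under)
Apr 2021–Jun 2021: 382,609 + 574,152 + 298,687 = 1,255,448 (under)
May 2021–Jul 2021: 574,152 + 298,687 + 14,964 = 887,803 (under)
Jun 2021–Aug 2021: 298,687 + 14,964 + 35,649 = 349,300 (under)
Jul 2021–Sep 2021: 14,964 + 35,649 + 181,437 = 232,050 (under)
Aug 2021–Oct 2021: 35,649 + 181,437 + 1,084,197 = 1,301,283 (under)
No window exceeds 1,450,000.

No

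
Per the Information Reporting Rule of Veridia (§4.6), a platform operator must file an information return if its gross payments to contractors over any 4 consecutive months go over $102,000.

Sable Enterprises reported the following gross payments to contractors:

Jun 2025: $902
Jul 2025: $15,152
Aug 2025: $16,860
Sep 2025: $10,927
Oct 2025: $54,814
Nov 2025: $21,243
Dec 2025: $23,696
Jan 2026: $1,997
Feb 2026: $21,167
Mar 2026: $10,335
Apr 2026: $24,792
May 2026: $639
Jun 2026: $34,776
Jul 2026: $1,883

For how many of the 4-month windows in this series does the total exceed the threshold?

2

Jun 2025–Sep 2025: $902 + $15,152 + $16,860 + $10,927 = $43,841 (under)
Jul 2025–Oct 2025: $15,152 + $16,860 + $10,927 + $54,814 = $97,753 (under)
Aug 2025–Nov 2025: $16,860 + $10,927 + $54,814 + $21,243 = $103,844 (over)
Sep 2025–Dec 2025: $10,927 + $54,814 + $21,243 + $23,696 = $110,680 (over)
Oct 2025–Jan 2026: $54,814 + $21,243 + $23,696 + $1,997 = $101,750 (under)
Nov 2025–Feb 2026: $21,243 + $23,696 + $1,997 + $21,167 = $68,103 (under)
Dec 2025–Mar 2026: $23,696 + $1,997 + $21,167 + $10,335 = $57,195 (under)
Jan 2026–Apr 2026: $1,997 + $21,167 + $10,335 + $24,792 = $58,291 (under)
Feb 2026–May 2026: $21,167 + $10,335 + $24,792 + $639 = $56,933 (under)
Mar 2026–Jun 2026: $10,335 + $24,792 + $639 + $34,776 = $70,542 (under)
Apr 2026–Jul 2026: $24,792 + $639 + $34,776 + $1,883 = $62,090 (under)
2 windows exceed the threshold.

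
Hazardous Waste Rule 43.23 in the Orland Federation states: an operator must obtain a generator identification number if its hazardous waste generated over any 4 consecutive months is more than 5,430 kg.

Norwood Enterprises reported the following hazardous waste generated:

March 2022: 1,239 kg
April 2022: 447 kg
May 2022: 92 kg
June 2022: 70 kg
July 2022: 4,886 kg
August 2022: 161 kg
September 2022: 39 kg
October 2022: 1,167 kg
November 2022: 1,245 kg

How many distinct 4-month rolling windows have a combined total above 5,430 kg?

March 2022–June 2022: 1,239 kg + 447 kg + 92 kg + 70 kg = 1,848 kg (under)
April 2022–July 2022: 447 kg + 92 kg + 70 kg + 4,886 kg = 5,495 kg (over)
May 2022–August 2022: 92 kg + 70 kg + 4,886 kg + 161 kg = 5,209 kg (under)
June 2022–September 2022: 70 kg + 4,886 kg + 161 kg + 39 kg = 5,156 kg (under)
July 2022–October 2022: 4,886 kg + 161 kg + 39 kg + 1,167 kg = 6,253 kg (over)
August 2022–November 2022: 161 kg + 39 kg + 1,167 kg + 1,245 kg = 2,612 kg (under)
2 windows exceed the threshold.

2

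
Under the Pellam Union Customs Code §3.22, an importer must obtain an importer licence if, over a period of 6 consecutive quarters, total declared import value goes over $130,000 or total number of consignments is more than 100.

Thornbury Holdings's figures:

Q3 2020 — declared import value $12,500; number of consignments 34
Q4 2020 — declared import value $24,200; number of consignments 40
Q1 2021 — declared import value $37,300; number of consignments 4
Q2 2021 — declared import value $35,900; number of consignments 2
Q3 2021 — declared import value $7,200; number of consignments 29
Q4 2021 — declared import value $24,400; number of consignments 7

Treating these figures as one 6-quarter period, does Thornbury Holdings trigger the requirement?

Yes

Total declared import value: $12,500 + $24,200 + $37,300 + $35,900 + $7,200 + $24,400 = $141,500 (> $130,000).
Total number of consignments: 34 + 40 + 4 + 2 + 29 + 7 = 116 (> 100).
The test is 'or': at least one threshold is exceeded.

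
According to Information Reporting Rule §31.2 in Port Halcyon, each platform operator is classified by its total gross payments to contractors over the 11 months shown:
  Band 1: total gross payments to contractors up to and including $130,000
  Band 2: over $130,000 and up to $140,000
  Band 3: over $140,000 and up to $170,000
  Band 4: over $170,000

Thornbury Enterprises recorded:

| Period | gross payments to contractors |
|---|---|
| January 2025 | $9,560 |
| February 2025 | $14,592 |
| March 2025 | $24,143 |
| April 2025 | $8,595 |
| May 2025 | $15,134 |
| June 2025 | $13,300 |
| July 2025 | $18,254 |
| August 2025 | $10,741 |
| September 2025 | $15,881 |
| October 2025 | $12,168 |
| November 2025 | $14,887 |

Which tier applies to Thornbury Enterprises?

Total gross payments to contractors: $9,560 + $14,592 + $24,143 + $8,595 + $15,134 + $13,300 + $18,254 + $10,741 + $15,881 + $12,168 + $14,887 = $157,255.
$140,000 < $157,255 ≤ $170,000, so Band 3 applies.

Band 3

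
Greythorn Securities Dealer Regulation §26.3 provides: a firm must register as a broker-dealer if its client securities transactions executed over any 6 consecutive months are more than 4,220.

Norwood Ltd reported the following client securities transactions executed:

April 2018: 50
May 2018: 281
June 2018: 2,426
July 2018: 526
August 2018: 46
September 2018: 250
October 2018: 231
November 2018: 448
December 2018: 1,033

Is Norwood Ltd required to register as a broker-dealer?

No

April 2018–September 2018: 50 + 281 + 2,426 + 526 + 46 + 250 = 3,579 (under)
May 2018–October 2018: 281 + 2,426 + 526 + 46 + 250 + 231 = 3,760 (under)
June 2018–November 2018: 2,426 + 526 + 46 + 250 + 231 + 448 = 3,927 (under)
July 2018–December 2018: 526 + 46 + 250 + 231 + 448 + 1,033 = 2,534 (under)
No window exceeds 4,220.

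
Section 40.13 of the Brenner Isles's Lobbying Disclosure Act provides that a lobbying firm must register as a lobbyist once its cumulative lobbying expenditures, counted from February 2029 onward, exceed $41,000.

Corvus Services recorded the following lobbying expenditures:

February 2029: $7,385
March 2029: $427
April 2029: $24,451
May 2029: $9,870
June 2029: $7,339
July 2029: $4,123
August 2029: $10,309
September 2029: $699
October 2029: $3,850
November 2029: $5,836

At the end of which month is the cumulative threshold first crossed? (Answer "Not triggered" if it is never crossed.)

Through February 2029: $7,385
Through March 2029: $7,812
Through April 2029: $32,263
Through May 2029: $42,133 ← exceeds threshold

May 2029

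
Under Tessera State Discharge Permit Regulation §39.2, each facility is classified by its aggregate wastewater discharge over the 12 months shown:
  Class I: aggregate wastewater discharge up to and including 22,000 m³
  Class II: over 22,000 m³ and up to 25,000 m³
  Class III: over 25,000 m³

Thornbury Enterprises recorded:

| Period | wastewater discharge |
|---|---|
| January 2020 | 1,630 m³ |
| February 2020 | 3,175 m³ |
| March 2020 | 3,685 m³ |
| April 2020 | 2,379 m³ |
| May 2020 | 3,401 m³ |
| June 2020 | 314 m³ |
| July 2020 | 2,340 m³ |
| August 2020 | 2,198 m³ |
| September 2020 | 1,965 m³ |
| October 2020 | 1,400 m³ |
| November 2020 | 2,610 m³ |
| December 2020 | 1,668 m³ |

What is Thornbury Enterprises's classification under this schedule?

Class III

Aggregate wastewater discharge: 1,630 m³ + 3,175 m³ + 3,685 m³ + 2,379 m³ + 3,401 m³ + 314 m³ + 2,340 m³ + 2,198 m³ + 1,965 m³ + 1,400 m³ + 2,610 m³ + 1,668 m³ = 26,765 m³.
26,765 m³ > 25,000 m³, so Class III applies.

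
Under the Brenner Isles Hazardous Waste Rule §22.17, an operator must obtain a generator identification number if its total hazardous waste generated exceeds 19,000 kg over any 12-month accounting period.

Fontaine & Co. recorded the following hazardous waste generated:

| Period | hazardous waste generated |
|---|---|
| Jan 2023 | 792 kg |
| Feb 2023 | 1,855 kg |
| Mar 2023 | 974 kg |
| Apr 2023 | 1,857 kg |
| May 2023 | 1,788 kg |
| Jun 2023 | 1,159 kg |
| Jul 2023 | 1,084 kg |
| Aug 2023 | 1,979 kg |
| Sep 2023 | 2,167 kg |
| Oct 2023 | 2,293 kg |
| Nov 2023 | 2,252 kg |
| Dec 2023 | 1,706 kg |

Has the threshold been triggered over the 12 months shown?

Yes

Total hazardous waste generated: 792 kg + 1,855 kg + 974 kg + 1,857 kg + 1,788 kg + 1,159 kg + 1,084 kg + 1,979 kg + 2,167 kg + 2,293 kg + 2,252 kg + 1,706 kg = 19,906 kg.
19,906 kg > 19,000 kg, so the threshold is exceeded.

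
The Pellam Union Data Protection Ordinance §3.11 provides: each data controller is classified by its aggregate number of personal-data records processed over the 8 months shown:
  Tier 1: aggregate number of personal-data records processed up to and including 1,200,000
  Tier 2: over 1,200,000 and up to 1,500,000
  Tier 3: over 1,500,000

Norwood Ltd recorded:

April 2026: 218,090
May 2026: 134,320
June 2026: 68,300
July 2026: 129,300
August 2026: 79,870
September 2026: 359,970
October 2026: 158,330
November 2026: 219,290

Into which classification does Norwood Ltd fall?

Tier 2

Aggregate number of personal-data records processed: 218,090 + 134,320 + 68,300 + 129,300 + 79,870 + 359,970 + 158,330 + 219,290 = 1,367,470.
1,200,000 < 1,367,470 ≤ 1,500,000, so Tier 2 applies.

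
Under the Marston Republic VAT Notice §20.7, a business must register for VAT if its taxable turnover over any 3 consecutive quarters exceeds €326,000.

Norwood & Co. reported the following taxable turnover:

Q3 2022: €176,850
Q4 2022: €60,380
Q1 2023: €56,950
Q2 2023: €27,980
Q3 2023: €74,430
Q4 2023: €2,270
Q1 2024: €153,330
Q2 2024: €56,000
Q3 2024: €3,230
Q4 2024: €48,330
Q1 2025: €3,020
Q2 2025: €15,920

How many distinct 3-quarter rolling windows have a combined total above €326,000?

Q3 2022–Q1 2023: €176,850 + €60,380 + €56,950 = €294,180 (under)
Q4 2022–Q2 2023: €60,380 + €56,950 + €27,980 = €145,310 (under)
Q1 2023–Q3 2023: €56,950 + €27,980 + €74,430 = €159,360 (under)
Q2 2023–Q4 2023: €27,980 + €74,430 + €2,270 = €104,680 (under)
Q3 2023–Q1 2024: €74,430 + €2,270 + €153,330 = €230,030 (under)
Q4 2023–Q2 2024: €2,270 + €153,330 + €56,000 = €211,600 (under)
Q1 2024–Q3 2024: €153,330 + €56,000 + €3,230 = €212,560 (under)
Q2 2024–Q4 2024: €56,000 + €3,230 + €48,330 = €107,560 (under)
Q3 2024–Q1 2025: €3,230 + €48,330 + €3,020 = €54,580 (under)
Q4 2024–Q2 2025: €48,330 + €3,020 + €15,920 = €67,270 (under)
0 windows exceed the threshold.

0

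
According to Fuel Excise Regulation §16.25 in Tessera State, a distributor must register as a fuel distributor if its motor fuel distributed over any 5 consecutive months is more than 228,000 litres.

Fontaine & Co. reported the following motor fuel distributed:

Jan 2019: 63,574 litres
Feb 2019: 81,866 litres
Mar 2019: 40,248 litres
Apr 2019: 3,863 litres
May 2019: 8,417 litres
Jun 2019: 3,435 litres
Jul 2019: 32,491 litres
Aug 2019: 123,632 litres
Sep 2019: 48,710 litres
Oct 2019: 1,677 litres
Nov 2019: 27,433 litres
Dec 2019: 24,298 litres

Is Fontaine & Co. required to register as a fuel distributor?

Jan 2019–May 2019: 63,574 litres + 81,866 litres + 40,248 litres + 3,863 litres + 8,417 litres = 197,968 litres (under)
Feb 2019–Jun 2019: 81,866 litres + 40,248 litres + 3,863 litres + 8,417 litres + 3,435 litres = 137,829 litres (under)
Mar 2019–Jul 2019: 40,248 litres + 3,863 litres + 8,417 litres + 3,435 litres + 32,491 litres = 88,454 litres (under)
Apr 2019–Aug 2019: 3,863 litres + 8,417 litres + 3,435 litres + 32,491 litres + 123,632 litres = 171,838 litres (under)
May 2019–Sep 2019: 8,417 litres + 3,435 litres + 32,491 litres + 123,632 litres + 48,710 litres = 216,685 litres (under)
Jun 2019–Oct 2019: 3,435 litres + 32,491 litres + 123,632 litres + 48,710 litres + 1,677 litres = 209,945 litres (under)
Jul 2019–Nov 2019: 32,491 litres + 123,632 litres + 48,710 litres + 1,677 litres + 27,433 litres = 233,943 litres (over)
Aug 2019–Dec 2019: 123,632 litres + 48,710 litres + 1,677 litres + 27,433 litres + 24,298 litres = 225,750 litres (under)
At least one window exceeds 228,000 litres.

Yes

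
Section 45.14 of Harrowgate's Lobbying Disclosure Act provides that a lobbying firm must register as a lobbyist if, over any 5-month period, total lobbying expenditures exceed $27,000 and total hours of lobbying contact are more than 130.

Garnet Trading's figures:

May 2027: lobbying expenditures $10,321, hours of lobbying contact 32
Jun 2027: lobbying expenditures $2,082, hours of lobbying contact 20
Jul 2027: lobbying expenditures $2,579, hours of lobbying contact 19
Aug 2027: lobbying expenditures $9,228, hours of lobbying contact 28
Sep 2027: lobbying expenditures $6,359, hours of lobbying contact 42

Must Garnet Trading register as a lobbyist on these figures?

Yes

Total lobbying expenditures: $10,321 + $2,082 + $2,579 + $9,228 + $6,359 = $30,569 (> $27,000).
Total hours of lobbying contact: 32 + 20 + 19 + 28 + 42 = 141 (> 130).
The test is 'and': both thresholds are exceeded.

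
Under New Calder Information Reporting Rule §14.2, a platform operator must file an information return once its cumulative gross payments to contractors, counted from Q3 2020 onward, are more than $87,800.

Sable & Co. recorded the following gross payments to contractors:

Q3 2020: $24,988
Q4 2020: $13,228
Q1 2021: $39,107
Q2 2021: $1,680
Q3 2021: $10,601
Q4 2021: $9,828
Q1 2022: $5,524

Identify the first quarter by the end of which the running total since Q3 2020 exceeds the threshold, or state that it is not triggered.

Through Q3 2020: $24,988
Through Q4 2020: $38,216
Through Q1 2021: $77,323
Through Q2 2021: $79,003
Through Q3 2021: $89,604 ← exceeds threshold

Q3 2021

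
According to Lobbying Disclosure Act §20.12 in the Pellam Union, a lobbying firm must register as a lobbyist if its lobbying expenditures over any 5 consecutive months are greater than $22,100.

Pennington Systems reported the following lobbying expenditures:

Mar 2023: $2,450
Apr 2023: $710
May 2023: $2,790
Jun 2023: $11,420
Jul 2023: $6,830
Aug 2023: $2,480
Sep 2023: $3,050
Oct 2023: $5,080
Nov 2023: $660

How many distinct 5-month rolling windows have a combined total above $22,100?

4

Mar 2023–Jul 2023: $2,450 + $710 + $2,790 + $11,420 + $6,830 = $24,200 (over)
Apr 2023–Aug 2023: $710 + $2,790 + $11,420 + $6,830 + $2,480 = $24,230 (over)
May 2023–Sep 2023: $2,790 + $11,420 + $6,830 + $2,480 + $3,050 = $26,570 (over)
Jun 2023–Oct 2023: $11,420 + $6,830 + $2,480 + $3,050 + $5,080 = $28,860 (over)
Jul 2023–Nov 2023: $6,830 + $2,480 + $3,050 + $5,080 + $660 = $18,100 (under)
4 windows exceed the threshold.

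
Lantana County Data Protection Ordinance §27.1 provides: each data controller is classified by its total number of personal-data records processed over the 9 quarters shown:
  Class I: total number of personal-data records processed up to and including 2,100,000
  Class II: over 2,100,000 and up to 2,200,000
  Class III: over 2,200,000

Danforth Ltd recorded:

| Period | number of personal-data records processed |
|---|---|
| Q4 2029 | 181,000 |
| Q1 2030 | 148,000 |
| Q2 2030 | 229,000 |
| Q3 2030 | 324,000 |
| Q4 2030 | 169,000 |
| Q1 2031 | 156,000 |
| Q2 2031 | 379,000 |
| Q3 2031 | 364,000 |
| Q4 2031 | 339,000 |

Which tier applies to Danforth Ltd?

Total number of personal-data records processed: 181,000 + 148,000 + 229,000 + 324,000 + 169,000 + 156,000 + 379,000 + 364,000 + 339,000 = 2,289,000.
2,289,000 > 2,200,000, so Class III applies.

Class III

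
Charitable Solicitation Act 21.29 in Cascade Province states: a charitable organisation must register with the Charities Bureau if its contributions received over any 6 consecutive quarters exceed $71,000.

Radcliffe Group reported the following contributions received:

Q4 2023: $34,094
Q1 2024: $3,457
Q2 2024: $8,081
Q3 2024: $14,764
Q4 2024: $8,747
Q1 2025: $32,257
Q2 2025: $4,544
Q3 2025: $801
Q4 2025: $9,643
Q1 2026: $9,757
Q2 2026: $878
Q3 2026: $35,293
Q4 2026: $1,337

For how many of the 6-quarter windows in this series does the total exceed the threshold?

Q4 2023–Q1 2025: $34,094 + $3,457 + $8,081 + $14,764 + $8,747 + $32,257 = $101,400 (over)
Q1 2024–Q2 2025: $3,457 + $8,081 + $14,764 + $8,747 + $32,257 + $4,544 = $71,850 (over)
Q2 2024–Q3 2025: $8,081 + $14,764 + $8,747 + $32,257 + $4,544 + $801 = $69,194 (under)
Q3 2024–Q4 2025: $14,764 + $8,747 + $32,257 + $4,544 + $801 + $9,643 = $70,756 (under)
Q4 2024–Q1 2026: $8,747 + $32,257 + $4,544 + $801 + $9,643 + $9,757 = $65,749 (under)
Q1 2025–Q2 2026: $32,257 + $4,544 + $801 + $9,643 + $9,757 + $878 = $57,880 (under)
Q2 2025–Q3 2026: $4,544 + $801 + $9,643 + $9,757 + $878 + $35,293 = $60,916 (under)
Q3 2025–Q4 2026: $801 + $9,643 + $9,757 + $878 + $35,293 + $1,337 = $57,709 (under)
2 windows exceed the threshold.

2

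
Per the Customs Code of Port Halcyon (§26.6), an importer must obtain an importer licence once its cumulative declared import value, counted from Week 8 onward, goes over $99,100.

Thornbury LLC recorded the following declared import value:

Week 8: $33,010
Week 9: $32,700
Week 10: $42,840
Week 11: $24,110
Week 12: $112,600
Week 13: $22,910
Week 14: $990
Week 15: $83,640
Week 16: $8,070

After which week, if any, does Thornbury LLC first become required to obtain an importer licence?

Week 10

Through Week 8: $33,010
Through Week 9: $65,710
Through Week 10: $108,550 ← exceeds threshold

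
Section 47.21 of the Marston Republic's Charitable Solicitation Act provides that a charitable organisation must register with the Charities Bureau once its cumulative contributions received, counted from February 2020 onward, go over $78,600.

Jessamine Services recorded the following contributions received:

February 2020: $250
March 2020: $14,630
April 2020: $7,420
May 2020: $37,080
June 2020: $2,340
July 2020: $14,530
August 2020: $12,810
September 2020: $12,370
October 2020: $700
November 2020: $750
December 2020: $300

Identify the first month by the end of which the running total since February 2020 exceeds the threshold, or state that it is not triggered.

Through February 2020: $250
Through March 2020: $14,880
Through April 2020: $22,300
Through May 2020: $59,380
Through June 2020: $61,720
Through July 2020: $76,250
Through August 2020: $89,060 ← exceeds threshold

August 2020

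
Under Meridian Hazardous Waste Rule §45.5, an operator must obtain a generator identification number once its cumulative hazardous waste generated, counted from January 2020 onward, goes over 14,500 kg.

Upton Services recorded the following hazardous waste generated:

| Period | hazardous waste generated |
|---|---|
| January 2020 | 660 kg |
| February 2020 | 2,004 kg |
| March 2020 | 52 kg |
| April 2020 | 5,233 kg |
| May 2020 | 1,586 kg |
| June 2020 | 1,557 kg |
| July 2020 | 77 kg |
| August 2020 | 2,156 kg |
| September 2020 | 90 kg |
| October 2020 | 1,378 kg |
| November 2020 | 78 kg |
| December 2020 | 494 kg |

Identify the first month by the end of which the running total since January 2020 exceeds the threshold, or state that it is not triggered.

October 2020

Through January 2020: 660 kg
Through February 2020: 2,664 kg
Through March 2020: 2,716 kg
Through April 2020: 7,949 kg
Through May 2020: 9,535 kg
Through June 2020: 11,092 kg
Through July 2020: 11,169 kg
Through August 2020: 13,325 kg
Through September 2020: 13,415 kg
Through October 2020: 14,793 kg ← exceeds threshold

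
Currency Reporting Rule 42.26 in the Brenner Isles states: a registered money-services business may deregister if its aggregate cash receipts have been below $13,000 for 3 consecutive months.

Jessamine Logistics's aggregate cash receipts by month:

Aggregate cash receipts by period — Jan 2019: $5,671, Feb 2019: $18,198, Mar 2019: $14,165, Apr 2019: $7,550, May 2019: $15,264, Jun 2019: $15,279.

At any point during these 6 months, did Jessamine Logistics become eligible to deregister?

No

Months below $13,000: Jan 2019, Apr 2019.
Longest run of consecutive months below the threshold: 1.
1 < 3, so Jessamine Logistics never became eligible.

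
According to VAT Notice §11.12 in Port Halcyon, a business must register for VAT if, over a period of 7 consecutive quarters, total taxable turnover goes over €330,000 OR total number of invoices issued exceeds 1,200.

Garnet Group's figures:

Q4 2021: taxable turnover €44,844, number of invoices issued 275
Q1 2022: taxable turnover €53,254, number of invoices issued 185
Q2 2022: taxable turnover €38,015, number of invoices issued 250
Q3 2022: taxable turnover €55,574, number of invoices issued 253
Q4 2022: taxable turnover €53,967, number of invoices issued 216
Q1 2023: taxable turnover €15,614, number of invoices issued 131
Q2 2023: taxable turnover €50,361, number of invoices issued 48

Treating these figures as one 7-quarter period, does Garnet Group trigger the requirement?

Total taxable turnover: €44,844 + €53,254 + €38,015 + €55,574 + €53,967 + €15,614 + €50,361 = €311,629 (≤ €330,000).
Total number of invoices issued: 275 + 185 + 250 + 253 + 216 + 131 + 48 = 1,358 (> 1,200).
The test is 'or': at least one threshold is exceeded.

Yes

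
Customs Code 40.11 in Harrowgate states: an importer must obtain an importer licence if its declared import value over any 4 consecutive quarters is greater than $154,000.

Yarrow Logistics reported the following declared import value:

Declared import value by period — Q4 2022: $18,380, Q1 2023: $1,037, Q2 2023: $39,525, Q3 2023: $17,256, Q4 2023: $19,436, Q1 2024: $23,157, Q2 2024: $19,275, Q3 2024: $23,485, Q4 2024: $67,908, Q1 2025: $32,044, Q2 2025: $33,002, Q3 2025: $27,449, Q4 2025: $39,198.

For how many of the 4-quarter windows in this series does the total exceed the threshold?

2

Q4 2022–Q3 2023: $18,380 + $1,037 + $39,525 + $17,256 = $76,198 (under)
Q1 2023–Q4 2023: $1,037 + $39,525 + $17,256 + $19,436 = $77,254 (under)
Q2 2023–Q1 2024: $39,525 + $17,256 + $19,436 + $23,157 = $99,374 (under)
Q3 2023–Q2 2024: $17,256 + $19,436 + $23,157 + $19,275 = $79,124 (under)
Q4 2023–Q3 2024: $19,436 + $23,157 + $19,275 + $23,485 = $85,353 (under)
Q1 2024–Q4 2024: $23,157 + $19,275 + $23,485 + $67,908 = $133,825 (under)
Q2 2024–Q1 2025: $19,275 + $23,485 + $67,908 + $32,044 = $142,712 (under)
Q3 2024–Q2 2025: $23,485 + $67,908 + $32,044 + $33,002 = $156,439 (over)
Q4 2024–Q3 2025: $67,908 + $32,044 + $33,002 + $27,449 = $160,403 (over)
Q1 2025–Q4 2025: $32,044 + $33,002 + $27,449 + $39,198 = $131,693 (under)
2 windows exceed the threshold.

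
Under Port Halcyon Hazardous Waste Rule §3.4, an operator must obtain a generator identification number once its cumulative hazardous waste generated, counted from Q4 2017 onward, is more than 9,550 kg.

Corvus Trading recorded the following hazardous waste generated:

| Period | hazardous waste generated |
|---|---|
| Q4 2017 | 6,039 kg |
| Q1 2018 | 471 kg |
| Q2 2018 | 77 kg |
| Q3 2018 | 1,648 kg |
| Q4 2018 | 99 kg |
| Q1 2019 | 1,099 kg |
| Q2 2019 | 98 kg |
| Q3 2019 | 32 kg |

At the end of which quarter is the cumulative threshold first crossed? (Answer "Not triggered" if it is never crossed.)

Q3 2019

Through Q4 2017: 6,039 kg
Through Q1 2018: 6,510 kg
Through Q2 2018: 6,587 kg
Through Q3 2018: 8,235 kg
Through Q4 2018: 8,334 kg
Through Q1 2019: 9,433 kg
Through Q2 2019: 9,531 kg
Through Q3 2019: 9,563 kg ← exceeds threshold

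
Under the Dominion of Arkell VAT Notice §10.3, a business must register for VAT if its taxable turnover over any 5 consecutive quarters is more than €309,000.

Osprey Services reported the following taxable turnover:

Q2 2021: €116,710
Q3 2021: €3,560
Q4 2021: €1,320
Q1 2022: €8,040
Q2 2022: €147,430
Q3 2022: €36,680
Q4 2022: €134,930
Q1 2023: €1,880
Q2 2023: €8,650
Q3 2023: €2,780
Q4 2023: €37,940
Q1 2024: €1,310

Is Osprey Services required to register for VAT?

Yes

Q2 2021–Q2 2022: €116,710 + €3,560 + €1,320 + €8,040 + €147,430 = €277,060 (under)
Q3 2021–Q3 2022: €3,560 + €1,320 + €8,040 + €147,430 + €36,680 = €197,030 (under)
Q4 2021–Q4 2022: €1,320 + €8,040 + €147,430 + €36,680 + €134,930 = €328,400 (over)
Q1 2022–Q1 2023: €8,040 + €147,430 + €36,680 + €134,930 + €1,880 = €328,960 (over)
Q2 2022–Q2 2023: €147,430 + €36,680 + €134,930 + €1,880 + €8,650 = €329,570 (over)
Q3 2022–Q3 2023: €36,680 + €134,930 + €1,880 + €8,650 + €2,780 = €184,920 (under)
Q4 2022–Q4 2023: €134,930 + €1,880 + €8,650 + €2,780 + €37,940 = €186,180 (under)
Q1 2023–Q1 2024: €1,880 + €8,650 + €2,780 + €37,940 + €1,310 = €52,560 (under)
At least one window exceeds €309,000.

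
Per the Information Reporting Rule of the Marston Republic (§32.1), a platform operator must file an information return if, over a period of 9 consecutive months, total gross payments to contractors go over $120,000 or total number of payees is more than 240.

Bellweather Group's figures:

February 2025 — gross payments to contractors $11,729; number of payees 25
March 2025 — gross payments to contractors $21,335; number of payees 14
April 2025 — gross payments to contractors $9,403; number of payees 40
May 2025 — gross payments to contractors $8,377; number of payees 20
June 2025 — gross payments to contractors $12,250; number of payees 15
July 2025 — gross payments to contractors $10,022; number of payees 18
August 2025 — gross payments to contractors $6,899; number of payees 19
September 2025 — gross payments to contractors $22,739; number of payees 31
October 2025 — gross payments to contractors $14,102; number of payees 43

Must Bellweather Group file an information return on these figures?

Total gross payments to contractors: $11,729 + $21,335 + $9,403 + $8,377 + $12,250 + $10,022 + $6,899 + $22,739 + $14,102 = $116,856 (≤ $120,000).
Total number of payees: 25 + 14 + 40 + 20 + 15 + 18 + 19 + 31 + 43 = 225 (≤ 240).
The test is 'or': neither threshold is exceeded.

No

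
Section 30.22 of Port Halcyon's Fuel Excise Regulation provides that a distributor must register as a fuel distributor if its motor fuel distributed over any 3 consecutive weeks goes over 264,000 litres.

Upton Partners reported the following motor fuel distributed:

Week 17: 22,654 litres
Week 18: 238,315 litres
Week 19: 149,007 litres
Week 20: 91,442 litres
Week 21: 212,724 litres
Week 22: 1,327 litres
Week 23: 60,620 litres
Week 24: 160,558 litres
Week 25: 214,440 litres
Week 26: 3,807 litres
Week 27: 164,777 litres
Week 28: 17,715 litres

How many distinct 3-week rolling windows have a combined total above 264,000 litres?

Week 17–Week 19: 22,654 litres + 238,315 litres + 149,007 litres = 409,976 litres (over)
Week 18–Week 20: 238,315 litres + 149,007 litres + 91,442 litres = 478,764 litres (over)
Week 19–Week 21: 149,007 litres + 91,442 litres + 212,724 litres = 453,173 litres (over)
Week 20–Week 22: 91,442 litres + 212,724 litres + 1,327 litres = 305,493 litres (over)
Week 21–Week 23: 212,724 litres + 1,327 litres + 60,620 litres = 274,671 litres (over)
Week 22–Week 24: 1,327 litres + 60,620 litres + 160,558 litres = 222,505 litres (under)
Week 23–Week 25: 60,620 litres + 160,558 litres + 214,440 litres = 435,618 litres (over)
Week 24–Week 26: 160,558 litres + 214,440 litres + 3,807 litres = 378,805 litres (over)
Week 25–Week 27: 214,440 litres + 3,807 litres + 164,777 litres = 383,024 litres (over)
Week 26–Week 28: 3,807 litres + 164,777 litres + 17,715 litres = 186,299 litres (under)
8 windows exceed the threshold.

8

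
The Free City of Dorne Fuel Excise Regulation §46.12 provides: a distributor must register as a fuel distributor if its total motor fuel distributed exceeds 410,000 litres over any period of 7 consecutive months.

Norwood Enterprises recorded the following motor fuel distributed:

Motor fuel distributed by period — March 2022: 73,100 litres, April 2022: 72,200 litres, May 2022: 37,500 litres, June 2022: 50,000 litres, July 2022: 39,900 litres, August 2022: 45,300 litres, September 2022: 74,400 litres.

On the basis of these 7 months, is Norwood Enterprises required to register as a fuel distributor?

Total motor fuel distributed: 73,100 litres + 72,200 litres + 37,500 litres + 50,000 litres + 39,900 litres + 45,300 litres + 74,400 litres = 392,400 litres.
392,400 litres ≤ 410,000 litres, so the threshold is not exceeded.

No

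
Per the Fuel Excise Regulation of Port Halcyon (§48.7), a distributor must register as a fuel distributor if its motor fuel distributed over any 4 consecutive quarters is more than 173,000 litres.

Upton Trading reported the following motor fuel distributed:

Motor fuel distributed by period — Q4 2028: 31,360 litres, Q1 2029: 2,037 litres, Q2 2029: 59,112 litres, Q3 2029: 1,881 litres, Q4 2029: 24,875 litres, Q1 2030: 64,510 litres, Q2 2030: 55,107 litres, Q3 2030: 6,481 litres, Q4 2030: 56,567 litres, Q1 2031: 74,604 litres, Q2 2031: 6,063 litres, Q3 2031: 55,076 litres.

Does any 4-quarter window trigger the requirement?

Q4 2028–Q3 2029: 31,360 litres + 2,037 litres + 59,112 litres + 1,881 litres = 94,390 litres (under)
Q1 2029–Q4 2029: 2,037 litres + 59,112 litres + 1,881 litres + 24,875 litres = 87,905 litres (under)
Q2 2029–Q1 2030: 59,112 litres + 1,881 litres + 24,875 litres + 64,510 litres = 150,378 litres (under)
Q3 2029–Q2 2030: 1,881 litres + 24,875 litres + 64,510 litres + 55,107 litres = 146,373 litres (under)
Q4 2029–Q3 2030: 24,875 litres + 64,510 litres + 55,107 litres + 6,481 litres = 150,973 litres (under)
Q1 2030–Q4 2030: 64,510 litres + 55,107 litres + 6,481 litres + 56,567 litres = 182,665 litres (over)
Q2 2030–Q1 2031: 55,107 litres + 6,481 litres + 56,567 litres + 74,604 litres = 192,759 litres (over)
Q3 2030–Q2 2031: 6,481 litres + 56,567 litres + 74,604 litres + 6,063 litres = 143,715 litres (under)
Q4 2030–Q3 2031: 56,567 litres + 74,604 litres + 6,063 litres + 55,076 litres = 192,310 litres (over)
At least one window exceeds 173,000 litres.

Yes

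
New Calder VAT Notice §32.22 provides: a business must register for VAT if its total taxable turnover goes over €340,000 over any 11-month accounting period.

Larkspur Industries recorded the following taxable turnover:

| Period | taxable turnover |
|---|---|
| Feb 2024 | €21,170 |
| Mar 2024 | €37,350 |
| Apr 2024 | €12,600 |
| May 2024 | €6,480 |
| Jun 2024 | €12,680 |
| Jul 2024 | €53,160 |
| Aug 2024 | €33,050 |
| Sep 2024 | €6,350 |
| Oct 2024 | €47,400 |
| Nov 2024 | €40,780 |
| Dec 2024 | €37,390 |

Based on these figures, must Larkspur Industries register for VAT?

No

Total taxable turnover: €21,170 + €37,350 + €12,600 + €6,480 + €12,680 + €53,160 + €33,050 + €6,350 + €47,400 + €40,780 + €37,390 = €308,410.
€308,410 ≤ €340,000, so the threshold is not exceeded.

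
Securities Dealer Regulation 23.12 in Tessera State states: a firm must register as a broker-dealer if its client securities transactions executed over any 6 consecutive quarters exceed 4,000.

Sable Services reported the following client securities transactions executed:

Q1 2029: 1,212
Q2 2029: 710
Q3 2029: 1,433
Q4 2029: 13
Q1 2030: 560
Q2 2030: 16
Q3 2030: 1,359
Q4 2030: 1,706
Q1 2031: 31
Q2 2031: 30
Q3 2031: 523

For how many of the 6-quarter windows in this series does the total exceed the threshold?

Q1 2029–Q2 2030: 1,212 + 710 + 1,433 + 13 + 560 + 16 = 3,944 (under)
Q2 2029–Q3 2030: 710 + 1,433 + 13 + 560 + 16 + 1,359 = 4,091 (over)
Q3 2029–Q4 2030: 1,433 + 13 + 560 + 16 + 1,359 + 1,706 = 5,087 (over)
Q4 2029–Q1 2031: 13 + 560 + 16 + 1,359 + 1,706 + 31 = 3,685 (under)
Q1 2030–Q2 2031: 560 + 16 + 1,359 + 1,706 + 31 + 30 = 3,702 (under)
Q2 2030–Q3 2031: 16 + 1,359 + 1,706 + 31 + 30 + 523 = 3,665 (under)
2 windows exceed the threshold.

2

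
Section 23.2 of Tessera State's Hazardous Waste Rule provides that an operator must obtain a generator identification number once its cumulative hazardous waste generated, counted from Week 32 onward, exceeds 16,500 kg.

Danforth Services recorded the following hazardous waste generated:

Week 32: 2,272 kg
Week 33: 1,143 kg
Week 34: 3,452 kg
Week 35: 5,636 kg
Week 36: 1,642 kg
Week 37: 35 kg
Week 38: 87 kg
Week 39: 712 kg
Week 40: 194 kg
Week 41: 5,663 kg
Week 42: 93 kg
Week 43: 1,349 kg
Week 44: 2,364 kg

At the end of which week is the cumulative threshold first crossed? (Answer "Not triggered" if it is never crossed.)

Week 41

Through Week 32: 2,272 kg
Through Week 33: 3,415 kg
Through Week 34: 6,867 kg
Through Week 35: 12,503 kg
Through Week 36: 14,145 kg
Through Week 37: 14,180 kg
Through Week 38: 14,267 kg
Through Week 39: 14,979 kg
Through Week 40: 15,173 kg
Through Week 41: 20,836 kg ← exceeds threshold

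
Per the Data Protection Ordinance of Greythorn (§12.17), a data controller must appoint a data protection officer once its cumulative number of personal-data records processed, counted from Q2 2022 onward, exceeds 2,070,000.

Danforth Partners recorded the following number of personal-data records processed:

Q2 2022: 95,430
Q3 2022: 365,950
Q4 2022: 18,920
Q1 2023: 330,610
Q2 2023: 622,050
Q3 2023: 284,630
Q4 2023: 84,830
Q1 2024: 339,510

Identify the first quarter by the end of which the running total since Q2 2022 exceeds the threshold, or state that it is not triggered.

Through Q2 2022: 95,430
Through Q3 2022: 461,380
Through Q4 2022: 480,300
Through Q1 2023: 810,910
Through Q2 2023: 1,432,960
Through Q3 2023: 1,717,590
Through Q4 2023: 1,802,420
Through Q1 2024: 2,141,930 ← exceeds threshold

Q1 2024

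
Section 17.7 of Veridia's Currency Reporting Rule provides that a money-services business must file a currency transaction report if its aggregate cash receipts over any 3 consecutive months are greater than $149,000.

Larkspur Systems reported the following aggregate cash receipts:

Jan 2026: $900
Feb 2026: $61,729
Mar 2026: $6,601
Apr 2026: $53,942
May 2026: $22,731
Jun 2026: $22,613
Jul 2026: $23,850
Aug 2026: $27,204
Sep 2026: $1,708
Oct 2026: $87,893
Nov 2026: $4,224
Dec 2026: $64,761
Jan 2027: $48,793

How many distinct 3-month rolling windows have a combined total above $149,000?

1

Jan 2026–Mar 2026: $900 + $61,729 + $6,601 = $69,230 (under)
Feb 2026–Apr 2026: $61,729 + $6,601 + $53,942 = $122,272 (under)
Mar 2026–May 2026: $6,601 + $53,942 + $22,731 = $83,274 (under)
Apr 2026–Jun 2026: $53,942 + $22,731 + $22,613 = $99,286 (under)
May 2026–Jul 2026: $22,731 + $22,613 + $23,850 = $69,194 (under)
Jun 2026–Aug 2026: $22,613 + $23,850 + $27,204 = $73,667 (under)
Jul 2026–Sep 2026: $23,850 + $27,204 + $1,708 = $52,762 (under)
Aug 2026–Oct 2026: $27,204 + $1,708 + $87,893 = $116,805 (under)
Sep 2026–Nov 2026: $1,708 + $87,893 + $4,224 = $93,825 (under)
Oct 2026–Dec 2026: $87,893 + $4,224 + $64,761 = $156,878 (over)
Nov 2026–Jan 2027: $4,224 + $64,761 + $48,793 = $117,778 (under)
1 window exceeds the threshold.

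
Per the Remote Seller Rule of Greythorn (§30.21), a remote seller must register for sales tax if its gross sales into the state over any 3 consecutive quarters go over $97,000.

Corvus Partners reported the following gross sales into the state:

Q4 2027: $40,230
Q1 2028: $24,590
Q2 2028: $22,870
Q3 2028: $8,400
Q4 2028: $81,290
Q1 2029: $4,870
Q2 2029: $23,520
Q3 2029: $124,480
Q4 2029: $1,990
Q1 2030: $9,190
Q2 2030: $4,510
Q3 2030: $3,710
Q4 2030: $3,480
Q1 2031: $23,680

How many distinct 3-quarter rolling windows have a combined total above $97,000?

Q4 2027–Q2 2028: $40,230 + $24,590 + $22,870 = $87,690 (under)
Q1 2028–Q3 2028: $24,590 + $22,870 + $8,400 = $55,860 (under)
Q2 2028–Q4 2028: $22,870 + $8,400 + $81,290 = $112,560 (over)
Q3 2028–Q1 2029: $8,400 + $81,290 + $4,870 = $94,560 (under)
Q4 2028–Q2 2029: $81,290 + $4,870 + $23,520 = $109,680 (over)
Q1 2029–Q3 2029: $4,870 + $23,520 + $124,480 = $152,870 (over)
Q2 2029–Q4 2029: $23,520 + $124,480 + $1,990 = $149,990 (over)
Q3 2029–Q1 2030: $124,480 + $1,990 + $9,190 = $135,660 (over)
Q4 2029–Q2 2030: $1,990 + $9,190 + $4,510 = $15,690 (under)
Q1 2030–Q3 2030: $9,190 + $4,510 + $3,710 = $17,410 (under)
Q2 2030–Q4 2030: $4,510 + $3,710 + $3,480 = $11,700 (under)
Q3 2030–Q1 2031: $3,710 + $3,480 + $23,680 = $30,870 (under)
5 windows exceed the threshold.

5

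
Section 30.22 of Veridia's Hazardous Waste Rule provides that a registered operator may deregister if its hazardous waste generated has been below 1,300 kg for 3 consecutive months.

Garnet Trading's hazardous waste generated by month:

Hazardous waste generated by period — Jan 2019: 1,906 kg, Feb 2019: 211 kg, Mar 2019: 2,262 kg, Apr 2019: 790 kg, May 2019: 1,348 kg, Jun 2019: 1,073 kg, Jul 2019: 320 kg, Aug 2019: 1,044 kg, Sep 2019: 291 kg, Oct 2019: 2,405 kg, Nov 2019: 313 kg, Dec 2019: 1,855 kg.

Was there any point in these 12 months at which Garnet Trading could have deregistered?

Yes

Months below 1,300 kg: Feb 2019, Apr 2019, Jun 2019, Jul 2019, Aug 2019, Sep 2019, Nov 2019.
Longest run of consecutive months below the threshold: 4.
4 ≥ 3, so Garnet Trading became eligible.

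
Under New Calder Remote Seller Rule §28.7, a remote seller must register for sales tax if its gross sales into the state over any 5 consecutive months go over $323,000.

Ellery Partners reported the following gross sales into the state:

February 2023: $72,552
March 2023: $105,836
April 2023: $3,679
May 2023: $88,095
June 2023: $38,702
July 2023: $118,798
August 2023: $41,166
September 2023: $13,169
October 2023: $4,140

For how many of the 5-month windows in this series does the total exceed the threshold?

1

February 2023–June 2023: $72,552 + $105,836 + $3,679 + $88,095 + $38,702 = $308,864 (under)
March 2023–July 2023: $105,836 + $3,679 + $88,095 + $38,702 + $118,798 = $355,110 (over)
April 2023–August 2023: $3,679 + $88,095 + $38,702 + $118,798 + $41,166 = $290,440 (under)
May 2023–September 2023: $88,095 + $38,702 + $118,798 + $41,166 + $13,169 = $299,930 (under)
June 2023–October 2023: $38,702 + $118,798 + $41,166 + $13,169 + $4,140 = $215,975 (under)
1 window exceeds the threshold.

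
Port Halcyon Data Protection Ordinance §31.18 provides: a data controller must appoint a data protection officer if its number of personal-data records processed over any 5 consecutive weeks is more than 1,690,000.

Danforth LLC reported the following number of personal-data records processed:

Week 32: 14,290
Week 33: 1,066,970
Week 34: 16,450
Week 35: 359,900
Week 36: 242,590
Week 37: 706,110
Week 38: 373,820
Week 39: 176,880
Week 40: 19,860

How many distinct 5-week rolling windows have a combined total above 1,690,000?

4

Week 32–Week 36: 14,290 + 1,066,970 + 16,450 + 359,900 + 242,590 = 1,700,200 (over)
Week 33–Week 37: 1,066,970 + 16,450 + 359,900 + 242,590 + 706,110 = 2,392,020 (over)
Week 34–Week 38: 16,450 + 359,900 + 242,590 + 706,110 + 373,820 = 1,698,870 (over)
Week 35–Week 39: 359,900 + 242,590 + 706,110 + 373,820 + 176,880 = 1,859,300 (over)
Week 36–Week 40: 242,590 + 706,110 + 373,820 + 176,880 + 19,860 = 1,519,260 (under)
4 windows exceed the threshold.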